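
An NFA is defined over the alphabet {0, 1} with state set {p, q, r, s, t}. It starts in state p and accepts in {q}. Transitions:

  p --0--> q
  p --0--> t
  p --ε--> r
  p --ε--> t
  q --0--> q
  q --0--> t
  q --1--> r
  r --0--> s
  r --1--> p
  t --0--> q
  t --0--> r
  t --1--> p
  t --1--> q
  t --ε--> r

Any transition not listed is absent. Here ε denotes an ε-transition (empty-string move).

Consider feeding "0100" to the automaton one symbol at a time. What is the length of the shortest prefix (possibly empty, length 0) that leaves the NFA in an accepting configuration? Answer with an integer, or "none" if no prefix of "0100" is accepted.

Start: ε-closure({p}) = {p, r, t}.
Read '0': {p, r, t} → {q, r, s, t}.
None of the earlier sets intersect F, but {q, r, s, t} does.

1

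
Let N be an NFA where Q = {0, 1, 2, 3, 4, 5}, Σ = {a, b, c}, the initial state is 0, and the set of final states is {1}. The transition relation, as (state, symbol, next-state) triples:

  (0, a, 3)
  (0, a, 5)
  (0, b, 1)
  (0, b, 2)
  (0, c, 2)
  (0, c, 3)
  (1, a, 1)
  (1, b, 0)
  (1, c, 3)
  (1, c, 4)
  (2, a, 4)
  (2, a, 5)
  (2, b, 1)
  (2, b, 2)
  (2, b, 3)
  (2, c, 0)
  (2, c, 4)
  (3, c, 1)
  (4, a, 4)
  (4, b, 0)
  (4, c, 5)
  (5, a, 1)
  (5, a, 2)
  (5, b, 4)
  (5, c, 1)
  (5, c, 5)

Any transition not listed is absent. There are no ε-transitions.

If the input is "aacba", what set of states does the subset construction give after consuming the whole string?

{1, 3, 4, 5}

Start in {0}.
Read 'a': {0} → {3, 5}.
Read 'a': {3, 5} → {1, 2}.
Read 'c': {1, 2} → {0, 3, 4}.
Read 'b': {0, 3, 4} → {0, 1, 2}.
Read 'a': {0, 1, 2} → {1, 3, 4, 5}.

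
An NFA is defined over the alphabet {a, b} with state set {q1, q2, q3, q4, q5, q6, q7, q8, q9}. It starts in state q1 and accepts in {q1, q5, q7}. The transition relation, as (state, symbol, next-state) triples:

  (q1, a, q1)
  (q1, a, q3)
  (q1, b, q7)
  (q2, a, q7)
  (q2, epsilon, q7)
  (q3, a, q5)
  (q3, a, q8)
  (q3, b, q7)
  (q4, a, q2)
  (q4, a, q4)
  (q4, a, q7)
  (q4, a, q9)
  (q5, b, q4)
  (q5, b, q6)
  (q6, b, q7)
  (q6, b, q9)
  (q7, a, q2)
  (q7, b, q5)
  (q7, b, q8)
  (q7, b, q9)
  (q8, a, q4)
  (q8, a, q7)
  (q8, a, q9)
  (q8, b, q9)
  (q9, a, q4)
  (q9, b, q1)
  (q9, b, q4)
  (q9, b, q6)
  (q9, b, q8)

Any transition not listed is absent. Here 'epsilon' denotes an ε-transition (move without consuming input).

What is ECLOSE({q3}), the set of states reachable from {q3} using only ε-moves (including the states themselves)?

Begin with {q3}.
No ε-moves leave this set, so the closure equals the set itself.

{q3}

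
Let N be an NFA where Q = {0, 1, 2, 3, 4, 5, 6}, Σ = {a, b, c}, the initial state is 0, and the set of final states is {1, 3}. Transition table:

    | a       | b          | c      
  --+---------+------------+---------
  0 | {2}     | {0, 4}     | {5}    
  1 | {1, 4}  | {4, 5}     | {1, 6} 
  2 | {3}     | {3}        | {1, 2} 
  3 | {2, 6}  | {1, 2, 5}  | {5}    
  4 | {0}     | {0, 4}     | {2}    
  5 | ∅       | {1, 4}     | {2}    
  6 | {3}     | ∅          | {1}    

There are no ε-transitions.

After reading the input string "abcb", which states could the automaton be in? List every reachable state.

{1, 4}

Start in {0}.
Read 'a': {0} → {2}.
Read 'b': {2} → {3}.
Read 'c': {3} → {5}.
Read 'b': {5} → {1, 4}.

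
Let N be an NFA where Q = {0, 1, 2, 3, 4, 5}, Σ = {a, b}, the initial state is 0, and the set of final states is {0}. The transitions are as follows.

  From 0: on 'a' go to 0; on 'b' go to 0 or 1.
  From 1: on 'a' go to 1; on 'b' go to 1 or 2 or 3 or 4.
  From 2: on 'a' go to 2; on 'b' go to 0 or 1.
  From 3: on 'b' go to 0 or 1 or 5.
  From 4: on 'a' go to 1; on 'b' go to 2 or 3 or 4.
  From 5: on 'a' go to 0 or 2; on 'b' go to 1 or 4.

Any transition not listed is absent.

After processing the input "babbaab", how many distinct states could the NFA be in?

5

Start in {0}.
Read 'b': 0→{0, 1}; now {0, 1}.
Read 'a': 0→{0}, 1→{1}; now {0, 1}.
Read 'b': 0→{0, 1}, 1→{1, 2, 3, 4}; now {0, 1, 2, 3, 4}.
Read 'b': 0→{0, 1}, 1→{1, 2, 3, 4}, 2→{0, 1}, 3→{0, 1, 5}, 4→{2, 3, 4}; now {0, 1, 2, 3, 4, 5}.
Read 'a': 0→{0}, 1→{1}, 2→{2}, 3→∅, 4→{1}, 5→{0, 2}; now {0, 1, 2}.
Read 'a': 0→{0}, 1→{1}, 2→{2}; now {0, 1, 2}.
Read 'b': 0→{0, 1}, 1→{1, 2, 3, 4}, 2→{0, 1}; now {0, 1, 2, 3, 4}.
That set has 5 states.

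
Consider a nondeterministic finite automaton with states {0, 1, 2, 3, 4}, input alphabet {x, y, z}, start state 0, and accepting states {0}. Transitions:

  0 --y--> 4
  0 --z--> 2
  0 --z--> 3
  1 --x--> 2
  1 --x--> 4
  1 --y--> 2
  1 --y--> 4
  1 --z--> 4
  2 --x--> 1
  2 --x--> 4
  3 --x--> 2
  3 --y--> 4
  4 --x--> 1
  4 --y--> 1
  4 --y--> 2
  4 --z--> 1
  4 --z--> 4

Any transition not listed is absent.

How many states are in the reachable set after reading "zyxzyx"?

3

Start in {0}.
Read 'z': 0→{2, 3}; now {2, 3}.
Read 'y': 2→∅, 3→{4}; now {4}.
Read 'x': 4→{1}; now {1}.
Read 'z': 1→{4}; now {4}.
Read 'y': 4→{1, 2}; now {1, 2}.
Read 'x': 1→{2, 4}, 2→{1, 4}; now {1, 2, 4}.
That set has 3 states.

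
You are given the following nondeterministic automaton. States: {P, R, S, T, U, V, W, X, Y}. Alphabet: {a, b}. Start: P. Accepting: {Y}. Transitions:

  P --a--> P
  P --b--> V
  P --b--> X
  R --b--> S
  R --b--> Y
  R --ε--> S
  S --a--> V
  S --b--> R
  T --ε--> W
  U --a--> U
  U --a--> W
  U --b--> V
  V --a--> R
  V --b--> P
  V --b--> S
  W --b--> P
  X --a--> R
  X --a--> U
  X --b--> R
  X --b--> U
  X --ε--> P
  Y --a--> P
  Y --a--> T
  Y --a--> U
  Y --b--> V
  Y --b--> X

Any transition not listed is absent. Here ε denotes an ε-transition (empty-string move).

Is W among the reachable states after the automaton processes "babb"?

Start in {P}.
Read 'b': P→{V, X}; union {V, X}; ε-closure = {P, V, X}.
Read 'a': P→{P}, V→{R}, X→{R, U}; union {P, R, U}; ε-closure = {P, R, S, U}.
Read 'b': P→{V, X}, R→{S, Y}, S→{R}, U→{V}; union {R, S, V, X, Y}; ε-closure = {P, R, S, V, X, Y}.
Read 'b': P→{V, X}, R→{S, Y}, S→{R}, V→{P, S}, X→{R, U}, Y→{V, X}; now {P, R, S, U, V, X, Y}.
State W is not in {P, R, S, U, V, X, Y}.

No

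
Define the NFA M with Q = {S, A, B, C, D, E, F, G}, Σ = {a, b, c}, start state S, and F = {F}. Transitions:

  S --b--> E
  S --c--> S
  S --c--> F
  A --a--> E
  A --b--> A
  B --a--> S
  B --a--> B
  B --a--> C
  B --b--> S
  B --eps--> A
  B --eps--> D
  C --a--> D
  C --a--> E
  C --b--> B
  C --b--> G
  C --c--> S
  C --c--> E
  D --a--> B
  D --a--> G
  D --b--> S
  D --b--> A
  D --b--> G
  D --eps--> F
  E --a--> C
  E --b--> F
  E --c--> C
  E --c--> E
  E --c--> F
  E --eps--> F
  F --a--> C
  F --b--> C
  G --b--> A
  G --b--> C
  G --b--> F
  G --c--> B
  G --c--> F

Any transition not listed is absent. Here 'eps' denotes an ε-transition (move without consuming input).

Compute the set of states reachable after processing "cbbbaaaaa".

{S, A, B, C, D, E, F, G}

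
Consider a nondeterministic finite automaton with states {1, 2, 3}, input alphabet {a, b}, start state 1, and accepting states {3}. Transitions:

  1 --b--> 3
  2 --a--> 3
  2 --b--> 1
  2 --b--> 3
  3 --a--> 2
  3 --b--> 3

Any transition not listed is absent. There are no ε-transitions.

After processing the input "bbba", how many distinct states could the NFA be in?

Start in {1}.
Read 'b': 1→{3}; now {3}.
Read 'b': 3→{3}; now {3}.
Read 'b': 3→{3}; now {3}.
Read 'a': 3→{2}; now {2}.
That set has 1 state.

1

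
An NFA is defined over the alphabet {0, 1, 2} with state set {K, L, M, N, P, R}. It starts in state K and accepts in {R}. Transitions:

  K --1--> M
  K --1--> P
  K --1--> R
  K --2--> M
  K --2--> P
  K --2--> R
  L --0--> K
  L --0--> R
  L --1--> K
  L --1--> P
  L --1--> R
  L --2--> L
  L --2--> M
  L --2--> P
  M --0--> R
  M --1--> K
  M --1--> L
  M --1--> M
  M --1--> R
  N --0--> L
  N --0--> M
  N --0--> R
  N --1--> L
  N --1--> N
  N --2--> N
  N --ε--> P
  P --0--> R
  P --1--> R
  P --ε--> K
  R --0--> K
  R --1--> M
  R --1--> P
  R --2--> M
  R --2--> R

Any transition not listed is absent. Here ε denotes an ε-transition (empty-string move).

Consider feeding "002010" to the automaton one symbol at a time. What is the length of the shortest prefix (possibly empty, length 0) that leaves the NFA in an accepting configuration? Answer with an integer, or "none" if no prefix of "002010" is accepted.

Start in {K}.
Read '0': K→∅; now ∅.
The set is empty and remains empty for the remaining 5 symbols.
No reachable set along the way intersects F.

none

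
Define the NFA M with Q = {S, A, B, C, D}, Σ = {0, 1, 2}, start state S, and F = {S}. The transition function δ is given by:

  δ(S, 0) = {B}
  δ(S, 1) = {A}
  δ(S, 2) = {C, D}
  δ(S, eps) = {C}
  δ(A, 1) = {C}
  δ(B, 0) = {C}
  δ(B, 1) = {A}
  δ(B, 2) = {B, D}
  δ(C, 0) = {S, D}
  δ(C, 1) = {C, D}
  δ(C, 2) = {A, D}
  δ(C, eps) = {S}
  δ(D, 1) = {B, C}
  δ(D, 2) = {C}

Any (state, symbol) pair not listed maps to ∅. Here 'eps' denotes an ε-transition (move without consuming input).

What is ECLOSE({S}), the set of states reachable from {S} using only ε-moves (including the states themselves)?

{S, C}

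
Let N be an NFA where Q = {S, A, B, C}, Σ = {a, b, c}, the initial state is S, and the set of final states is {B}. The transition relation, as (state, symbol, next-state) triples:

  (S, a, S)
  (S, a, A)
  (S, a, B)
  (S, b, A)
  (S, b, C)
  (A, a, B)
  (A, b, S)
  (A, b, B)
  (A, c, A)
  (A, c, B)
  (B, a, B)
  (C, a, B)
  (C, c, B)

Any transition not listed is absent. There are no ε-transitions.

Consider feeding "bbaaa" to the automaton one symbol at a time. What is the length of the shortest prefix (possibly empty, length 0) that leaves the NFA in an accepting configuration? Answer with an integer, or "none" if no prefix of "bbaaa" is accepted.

Start in {S}.
Read 'b': {S} → {A, C}.
Read 'b': {A, C} → {S, B}.
None of the earlier sets intersect F, but {S, B} does.

2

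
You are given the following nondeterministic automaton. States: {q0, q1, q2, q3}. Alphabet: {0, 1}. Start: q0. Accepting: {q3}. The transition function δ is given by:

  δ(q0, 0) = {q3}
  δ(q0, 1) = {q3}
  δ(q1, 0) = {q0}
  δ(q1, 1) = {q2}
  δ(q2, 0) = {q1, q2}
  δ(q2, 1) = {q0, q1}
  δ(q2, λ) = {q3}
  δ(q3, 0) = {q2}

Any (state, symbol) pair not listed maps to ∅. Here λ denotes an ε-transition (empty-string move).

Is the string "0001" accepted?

Start in {q0}.
Read '0': {q0} → {q3}.
Read '0': {q3} → {q2, q3}.
Read '0': {q2, q3} → {q1, q2, q3}.
Read '1': {q1, q2, q3} → {q0, q1, q2, q3}.
The final set {q0, q1, q2, q3} contains the accepting state q3.

Yes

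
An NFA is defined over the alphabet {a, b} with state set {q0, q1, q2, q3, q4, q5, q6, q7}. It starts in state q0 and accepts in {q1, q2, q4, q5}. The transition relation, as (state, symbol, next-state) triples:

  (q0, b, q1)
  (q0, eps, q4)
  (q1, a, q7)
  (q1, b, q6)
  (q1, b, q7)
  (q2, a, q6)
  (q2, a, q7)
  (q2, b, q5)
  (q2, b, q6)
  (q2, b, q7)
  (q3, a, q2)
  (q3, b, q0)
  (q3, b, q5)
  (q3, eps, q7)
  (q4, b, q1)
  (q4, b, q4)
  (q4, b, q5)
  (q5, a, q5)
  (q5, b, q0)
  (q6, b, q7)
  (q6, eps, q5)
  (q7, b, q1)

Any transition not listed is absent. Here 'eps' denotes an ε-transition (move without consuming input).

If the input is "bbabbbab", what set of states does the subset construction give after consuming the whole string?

Start: ε-closure({q0}) = {q0, q4}.
Read 'b': q0→{q1}, q4→{q1, q4, q5}; now {q1, q4, q5}.
Read 'b': q1→{q6, q7}, q4→{q1, q4, q5}, q5→{q0}; now {q0, q1, q4, q5, q6, q7}.
Read 'a': q0→∅, q1→{q7}, q4→∅, q5→{q5}, q6→∅, q7→∅; now {q5, q7}.
Read 'b': q5→{q0}, q7→{q1}; union {q0, q1}; ε-closure = {q0, q1, q4}.
Read 'b': q0→{q1}, q1→{q6, q7}, q4→{q1, q4, q5}; now {q1, q4, q5, q6, q7}.
Read 'b': q1→{q6, q7}, q4→{q1, q4, q5}, q5→{q0}, q6→{q7}, q7→{q1}; now {q0, q1, q4, q5, q6, q7}.
Read 'a': q0→∅, q1→{q7}, q4→∅, q5→{q5}, q6→∅, q7→∅; now {q5, q7}.
Read 'b': q5→{q0}, q7→{q1}; union {q0, q1}; ε-closure = {q0, q1, q4}.

{q0, q1, q4}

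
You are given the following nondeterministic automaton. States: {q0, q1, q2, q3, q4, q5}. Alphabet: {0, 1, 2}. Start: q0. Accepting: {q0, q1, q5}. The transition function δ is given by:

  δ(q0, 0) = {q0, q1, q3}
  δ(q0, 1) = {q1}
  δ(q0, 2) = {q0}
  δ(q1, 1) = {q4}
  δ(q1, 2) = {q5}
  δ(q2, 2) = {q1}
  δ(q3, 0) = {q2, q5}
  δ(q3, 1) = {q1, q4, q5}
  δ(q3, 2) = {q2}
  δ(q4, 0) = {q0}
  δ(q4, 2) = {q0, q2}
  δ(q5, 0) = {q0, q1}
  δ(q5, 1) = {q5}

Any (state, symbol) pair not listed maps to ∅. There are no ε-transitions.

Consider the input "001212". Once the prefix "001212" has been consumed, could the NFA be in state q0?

Start in {q0}.
Read '0': {q0} → {q0, q1, q3}.
Read '0': {q0, q1, q3} → {q0, q1, q2, q3, q5}.
Read '1': {q0, q1, q2, q3, q5} → {q1, q4, q5}.
Read '2': {q1, q4, q5} → {q0, q2, q5}.
Read '1': {q0, q2, q5} → {q1, q5}.
Read '2': {q1, q5} → {q5}.
State q0 is not in {q5}.

No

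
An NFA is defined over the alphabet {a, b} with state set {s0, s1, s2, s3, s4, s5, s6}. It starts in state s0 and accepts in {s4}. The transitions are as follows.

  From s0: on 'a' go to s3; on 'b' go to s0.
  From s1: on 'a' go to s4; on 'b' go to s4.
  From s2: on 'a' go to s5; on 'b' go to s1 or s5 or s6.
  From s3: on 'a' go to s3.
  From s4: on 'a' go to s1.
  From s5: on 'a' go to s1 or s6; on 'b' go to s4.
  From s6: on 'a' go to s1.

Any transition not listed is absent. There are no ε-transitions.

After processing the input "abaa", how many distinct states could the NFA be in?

Start in {s0}.
Read 'a': s0→{s3}; now {s3}.
Read 'b': s3→∅; now ∅.
The set is empty and remains empty for the remaining 2 symbols.
That set has 0 states.

0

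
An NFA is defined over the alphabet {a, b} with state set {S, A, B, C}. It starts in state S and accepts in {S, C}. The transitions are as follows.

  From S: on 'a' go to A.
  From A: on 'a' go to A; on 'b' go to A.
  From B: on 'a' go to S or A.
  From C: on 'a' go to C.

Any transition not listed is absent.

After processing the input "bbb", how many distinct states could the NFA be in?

Start in {S}.
Read 'b': S→∅; now ∅.
The set is empty and remains empty for the remaining 2 symbols.
That set has 0 states.

0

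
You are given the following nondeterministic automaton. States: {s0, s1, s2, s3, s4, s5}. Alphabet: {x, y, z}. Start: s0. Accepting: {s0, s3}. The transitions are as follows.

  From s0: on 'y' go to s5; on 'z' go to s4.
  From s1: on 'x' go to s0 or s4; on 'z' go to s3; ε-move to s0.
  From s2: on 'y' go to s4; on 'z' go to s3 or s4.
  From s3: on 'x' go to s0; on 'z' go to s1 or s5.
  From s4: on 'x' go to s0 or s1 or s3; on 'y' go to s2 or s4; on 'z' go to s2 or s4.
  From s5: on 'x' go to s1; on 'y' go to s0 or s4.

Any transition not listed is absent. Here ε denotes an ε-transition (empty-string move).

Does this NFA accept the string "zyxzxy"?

No

Start in {s0}.
Read 'z': s0→{s4}; now {s4}.
Read 'y': s4→{s2, s4}; now {s2, s4}.
Read 'x': s2→∅, s4→{s0, s1, s3}; now {s0, s1, s3}.
Read 'z': s0→{s4}, s1→{s3}, s3→{s1, s5}; union {s1, s3, s4, s5}; ε-closure = {s0, s1, s3, s4, s5}.
Read 'x': s0→∅, s1→{s0, s4}, s3→{s0}, s4→{s0, s1, s3}, s5→{s1}; now {s0, s1, s3, s4}.
Read 'y': s0→{s5}, s1→∅, s3→∅, s4→{s2, s4}; now {s2, s4, s5}.
The final set {s2, s4, s5} contains no accepting state.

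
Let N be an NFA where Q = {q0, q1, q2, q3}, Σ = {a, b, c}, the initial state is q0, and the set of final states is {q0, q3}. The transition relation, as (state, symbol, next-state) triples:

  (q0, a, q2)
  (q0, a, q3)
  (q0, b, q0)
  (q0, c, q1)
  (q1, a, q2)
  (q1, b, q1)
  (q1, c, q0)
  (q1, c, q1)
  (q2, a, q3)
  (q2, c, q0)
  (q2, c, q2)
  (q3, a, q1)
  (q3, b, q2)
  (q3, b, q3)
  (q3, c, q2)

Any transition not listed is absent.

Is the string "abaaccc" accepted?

Yes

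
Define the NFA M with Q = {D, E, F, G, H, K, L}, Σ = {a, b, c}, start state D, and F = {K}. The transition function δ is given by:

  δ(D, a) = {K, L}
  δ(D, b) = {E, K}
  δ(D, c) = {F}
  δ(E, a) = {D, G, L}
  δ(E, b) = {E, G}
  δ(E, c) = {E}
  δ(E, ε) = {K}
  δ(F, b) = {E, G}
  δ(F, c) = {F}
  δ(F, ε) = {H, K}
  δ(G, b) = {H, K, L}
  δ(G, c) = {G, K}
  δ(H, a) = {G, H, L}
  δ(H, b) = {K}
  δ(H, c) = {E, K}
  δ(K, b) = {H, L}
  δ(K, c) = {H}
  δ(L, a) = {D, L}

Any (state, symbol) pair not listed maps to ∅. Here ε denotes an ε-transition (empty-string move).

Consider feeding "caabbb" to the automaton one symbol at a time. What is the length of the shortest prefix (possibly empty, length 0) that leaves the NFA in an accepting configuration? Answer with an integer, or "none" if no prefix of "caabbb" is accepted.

1

Start in {D}.
Read 'c': {D} → {F, H, K}.
None of the earlier sets intersect F, but {F, H, K} does.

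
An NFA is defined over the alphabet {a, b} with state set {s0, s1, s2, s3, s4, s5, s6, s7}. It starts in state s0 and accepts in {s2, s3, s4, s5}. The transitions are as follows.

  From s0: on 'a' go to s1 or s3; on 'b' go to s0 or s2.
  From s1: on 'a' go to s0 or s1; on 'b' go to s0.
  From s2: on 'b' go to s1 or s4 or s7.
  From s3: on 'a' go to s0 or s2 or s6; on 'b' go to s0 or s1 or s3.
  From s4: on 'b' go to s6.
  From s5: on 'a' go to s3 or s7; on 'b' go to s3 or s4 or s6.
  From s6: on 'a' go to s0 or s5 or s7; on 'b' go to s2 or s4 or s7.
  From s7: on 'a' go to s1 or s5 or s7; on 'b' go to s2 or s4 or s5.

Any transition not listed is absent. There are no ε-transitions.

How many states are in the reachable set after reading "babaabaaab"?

8

Start in {s0}.
Read 'b': {s0} → {s0, s2}.
Read 'a': {s0, s2} → {s1, s3}.
Read 'b': {s1, s3} → {s0, s1, s3}.
Read 'a': {s0, s1, s3} → {s0, s1, s2, s3, s6}.
Read 'a': {s0, s1, s2, s3, s6} → {s0, s1, s2, s3, s5, s6, s7}.
Read 'b': {s0, s1, s2, s3, s5, s6, s7} → {s0, s1, s2, s3, s4, s5, s6, s7}.
Read 'a': {s0, s1, s2, s3, s4, s5, s6, s7} → {s0, s1, s2, s3, s5, s6, s7}.
Read 'a': {s0, s1, s2, s3, s5, s6, s7} → {s0, s1, s2, s3, s5, s6, s7}.
Read 'a': {s0, s1, s2, s3, s5, s6, s7} → {s0, s1, s2, s3, s5, s6, s7}.
Read 'b': {s0, s1, s2, s3, s5, s6, s7} → {s0, s1, s2, s3, s4, s5, s6, s7}.
That set has 8 states.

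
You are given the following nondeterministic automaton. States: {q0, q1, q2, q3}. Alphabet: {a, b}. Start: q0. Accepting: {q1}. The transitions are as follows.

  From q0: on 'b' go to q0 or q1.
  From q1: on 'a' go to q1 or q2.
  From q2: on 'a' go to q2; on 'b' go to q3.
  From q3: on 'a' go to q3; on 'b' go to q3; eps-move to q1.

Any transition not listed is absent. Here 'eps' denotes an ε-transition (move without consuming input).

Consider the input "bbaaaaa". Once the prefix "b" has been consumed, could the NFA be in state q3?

No

Start in {q0}.
Read 'b': {q0} → {q0, q1}.
State q3 is not in {q0, q1}.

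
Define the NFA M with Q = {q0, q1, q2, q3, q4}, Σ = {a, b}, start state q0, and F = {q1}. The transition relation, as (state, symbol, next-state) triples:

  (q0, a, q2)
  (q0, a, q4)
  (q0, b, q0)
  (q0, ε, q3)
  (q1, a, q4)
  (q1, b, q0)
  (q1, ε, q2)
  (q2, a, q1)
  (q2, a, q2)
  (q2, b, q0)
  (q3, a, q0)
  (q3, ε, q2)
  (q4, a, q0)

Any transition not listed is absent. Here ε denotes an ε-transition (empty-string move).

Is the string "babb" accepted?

No

Start: ε-closure({q0}) = {q0, q2, q3}.
Read 'b': q0→{q0}, q2→{q0}, q3→∅; union {q0}; ε-closure = {q0, q2, q3}.
Read 'a': q0→{q2, q4}, q2→{q1, q2}, q3→{q0}; union {q0, q1, q2, q4}; ε-closure = {q0, q1, q2, q3, q4}.
Read 'b': q0→{q0}, q1→{q0}, q2→{q0}, q3→∅, q4→∅; union {q0}; ε-closure = {q0, q2, q3}.
Read 'b': q0→{q0}, q2→{q0}, q3→∅; union {q0}; ε-closure = {q0, q2, q3}.
The final set {q0, q2, q3} contains no accepting state.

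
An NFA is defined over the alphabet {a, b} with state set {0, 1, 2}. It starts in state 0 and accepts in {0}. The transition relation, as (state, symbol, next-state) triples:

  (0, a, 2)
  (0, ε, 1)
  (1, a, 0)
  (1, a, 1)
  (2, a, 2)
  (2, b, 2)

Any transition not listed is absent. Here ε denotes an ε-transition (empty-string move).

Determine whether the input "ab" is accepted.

No

Start: ε-closure({0}) = {0, 1}.
Read 'a': 0→{2}, 1→{0, 1}; now {0, 1, 2}.
Read 'b': 0→∅, 1→∅, 2→{2}; now {2}.
The final set {2} contains no accepting state.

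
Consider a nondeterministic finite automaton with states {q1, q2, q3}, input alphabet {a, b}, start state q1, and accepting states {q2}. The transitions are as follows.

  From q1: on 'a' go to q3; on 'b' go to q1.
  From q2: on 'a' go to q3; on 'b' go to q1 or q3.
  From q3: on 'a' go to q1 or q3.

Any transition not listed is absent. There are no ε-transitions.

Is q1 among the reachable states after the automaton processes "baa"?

Yes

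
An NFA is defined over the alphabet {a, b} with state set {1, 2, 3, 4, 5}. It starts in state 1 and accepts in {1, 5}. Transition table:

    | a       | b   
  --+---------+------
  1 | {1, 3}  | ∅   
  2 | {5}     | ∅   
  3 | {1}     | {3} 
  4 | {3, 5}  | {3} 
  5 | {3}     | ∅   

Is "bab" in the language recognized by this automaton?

Start in {1}.
Read 'b': {1} → ∅.
The set is empty and remains empty for the remaining 2 symbols.
The final set ∅ contains no accepting state.

No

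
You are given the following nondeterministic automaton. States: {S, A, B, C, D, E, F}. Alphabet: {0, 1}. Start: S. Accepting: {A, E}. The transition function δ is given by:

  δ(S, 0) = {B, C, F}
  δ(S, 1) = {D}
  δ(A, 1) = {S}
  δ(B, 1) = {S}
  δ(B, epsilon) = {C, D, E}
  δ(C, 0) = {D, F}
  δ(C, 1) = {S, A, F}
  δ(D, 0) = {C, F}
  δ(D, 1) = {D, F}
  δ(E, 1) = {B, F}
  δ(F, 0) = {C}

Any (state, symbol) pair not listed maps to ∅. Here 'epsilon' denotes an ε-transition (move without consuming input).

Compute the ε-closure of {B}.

Begin with {B}.
ε-move B → C; add C.
ε-move B → D; add D.
ε-move B → E; add E.

{B, C, D, E}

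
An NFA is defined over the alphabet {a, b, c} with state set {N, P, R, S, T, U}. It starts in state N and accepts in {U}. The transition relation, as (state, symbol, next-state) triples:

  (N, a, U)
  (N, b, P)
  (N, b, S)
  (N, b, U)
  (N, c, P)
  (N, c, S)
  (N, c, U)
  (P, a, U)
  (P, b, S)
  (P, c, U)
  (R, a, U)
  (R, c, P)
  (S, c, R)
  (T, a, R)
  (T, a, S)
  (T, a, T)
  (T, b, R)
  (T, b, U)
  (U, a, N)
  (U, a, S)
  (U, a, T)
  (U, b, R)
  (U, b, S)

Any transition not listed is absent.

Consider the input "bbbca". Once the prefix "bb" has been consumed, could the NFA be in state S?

Yes

Start in {N}.
Read 'b': {N} → {P, S, U}.
Read 'b': {P, S, U} → {R, S}.
State S is in {R, S}.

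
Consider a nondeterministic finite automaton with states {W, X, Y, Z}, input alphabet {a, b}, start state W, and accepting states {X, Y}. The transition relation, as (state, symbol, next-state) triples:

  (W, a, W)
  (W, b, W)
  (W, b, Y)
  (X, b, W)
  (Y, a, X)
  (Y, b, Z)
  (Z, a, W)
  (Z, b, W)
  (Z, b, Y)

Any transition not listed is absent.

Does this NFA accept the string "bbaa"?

No

Start in {W}.
Read 'b': {W} → {W, Y}.
Read 'b': {W, Y} → {W, Y, Z}.
Read 'a': {W, Y, Z} → {W, X}.
Read 'a': {W, X} → {W}.
The final set {W} contains no accepting state.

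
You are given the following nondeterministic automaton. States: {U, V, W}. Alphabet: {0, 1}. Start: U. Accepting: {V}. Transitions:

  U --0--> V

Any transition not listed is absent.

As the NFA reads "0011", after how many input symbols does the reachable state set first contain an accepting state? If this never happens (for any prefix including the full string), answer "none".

Start in {U}.
Read '0': U→{V}; now {V}.
None of the earlier sets intersect F, but {V} does.

1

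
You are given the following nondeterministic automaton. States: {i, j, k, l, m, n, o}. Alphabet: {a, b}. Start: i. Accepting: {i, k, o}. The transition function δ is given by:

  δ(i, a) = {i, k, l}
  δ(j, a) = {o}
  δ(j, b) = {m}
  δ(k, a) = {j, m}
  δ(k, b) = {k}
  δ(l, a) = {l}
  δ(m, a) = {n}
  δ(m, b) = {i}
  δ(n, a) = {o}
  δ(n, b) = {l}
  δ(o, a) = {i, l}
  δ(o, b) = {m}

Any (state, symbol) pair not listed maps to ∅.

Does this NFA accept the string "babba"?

No

Start in {i}.
Read 'b': i→∅; now ∅.
The set is empty and remains empty for the remaining 4 symbols.
The final set ∅ contains no accepting state.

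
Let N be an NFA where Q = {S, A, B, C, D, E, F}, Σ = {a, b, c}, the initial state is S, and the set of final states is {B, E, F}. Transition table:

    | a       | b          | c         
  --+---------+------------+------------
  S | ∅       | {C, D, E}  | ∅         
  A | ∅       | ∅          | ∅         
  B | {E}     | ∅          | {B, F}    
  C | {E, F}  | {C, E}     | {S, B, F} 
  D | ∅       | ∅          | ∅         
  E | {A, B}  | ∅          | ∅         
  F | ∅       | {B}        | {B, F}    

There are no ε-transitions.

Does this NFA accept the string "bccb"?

Yes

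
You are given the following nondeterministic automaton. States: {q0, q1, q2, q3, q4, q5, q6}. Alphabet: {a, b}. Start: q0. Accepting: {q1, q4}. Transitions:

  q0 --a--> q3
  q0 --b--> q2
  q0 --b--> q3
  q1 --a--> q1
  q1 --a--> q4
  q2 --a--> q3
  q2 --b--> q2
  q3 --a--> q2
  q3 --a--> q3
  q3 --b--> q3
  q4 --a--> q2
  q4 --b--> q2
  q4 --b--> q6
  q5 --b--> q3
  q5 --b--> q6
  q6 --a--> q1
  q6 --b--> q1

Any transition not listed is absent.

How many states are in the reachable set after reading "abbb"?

Start in {q0}.
Read 'a': q0→{q3}; now {q3}.
Read 'b': q3→{q3}; now {q3}.
Read 'b': q3→{q3}; now {q3}.
Read 'b': q3→{q3}; now {q3}.
That set has 1 state.

1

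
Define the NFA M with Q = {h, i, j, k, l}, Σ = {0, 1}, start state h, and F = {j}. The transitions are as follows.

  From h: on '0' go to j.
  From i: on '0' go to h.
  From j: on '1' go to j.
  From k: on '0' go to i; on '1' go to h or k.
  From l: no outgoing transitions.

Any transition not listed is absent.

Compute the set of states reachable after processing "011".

Start in {h}.
Read '0': {h} → {j}.
Read '1': {j} → {j}.
Read '1': {j} → {j}.

{j}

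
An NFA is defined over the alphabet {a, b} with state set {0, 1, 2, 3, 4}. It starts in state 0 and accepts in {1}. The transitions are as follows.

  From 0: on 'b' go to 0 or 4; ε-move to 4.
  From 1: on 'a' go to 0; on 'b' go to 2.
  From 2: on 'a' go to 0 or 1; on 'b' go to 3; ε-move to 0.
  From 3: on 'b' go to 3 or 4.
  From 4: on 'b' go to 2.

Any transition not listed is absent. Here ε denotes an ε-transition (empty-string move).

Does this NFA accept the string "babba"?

Yes

Start: ε-closure({0}) = {0, 4}.
Read 'b': 0→{0, 4}, 4→{2}; now {0, 2, 4}.
Read 'a': 0→∅, 2→{0, 1}, 4→∅; union {0, 1}; ε-closure = {0, 1, 4}.
Read 'b': 0→{0, 4}, 1→{2}, 4→{2}; now {0, 2, 4}.
Read 'b': 0→{0, 4}, 2→{3}, 4→{2}; now {0, 2, 3, 4}.
Read 'a': 0→∅, 2→{0, 1}, 3→∅, 4→∅; union {0, 1}; ε-closure = {0, 1, 4}.
The final set {0, 1, 4} contains the accepting state 1.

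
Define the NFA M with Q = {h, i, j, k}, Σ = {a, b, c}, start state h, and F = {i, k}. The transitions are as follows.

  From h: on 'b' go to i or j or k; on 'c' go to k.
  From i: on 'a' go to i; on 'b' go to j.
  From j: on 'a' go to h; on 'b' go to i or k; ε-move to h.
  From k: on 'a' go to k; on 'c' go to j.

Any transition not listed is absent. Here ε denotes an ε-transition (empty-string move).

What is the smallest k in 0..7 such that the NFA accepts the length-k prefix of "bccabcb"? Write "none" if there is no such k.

Start in {h}.
Read 'b': h→{i, j, k}; union {i, j, k}; ε-closure = {h, i, j, k}.
None of the earlier sets intersect F, but {h, i, j, k} does.

1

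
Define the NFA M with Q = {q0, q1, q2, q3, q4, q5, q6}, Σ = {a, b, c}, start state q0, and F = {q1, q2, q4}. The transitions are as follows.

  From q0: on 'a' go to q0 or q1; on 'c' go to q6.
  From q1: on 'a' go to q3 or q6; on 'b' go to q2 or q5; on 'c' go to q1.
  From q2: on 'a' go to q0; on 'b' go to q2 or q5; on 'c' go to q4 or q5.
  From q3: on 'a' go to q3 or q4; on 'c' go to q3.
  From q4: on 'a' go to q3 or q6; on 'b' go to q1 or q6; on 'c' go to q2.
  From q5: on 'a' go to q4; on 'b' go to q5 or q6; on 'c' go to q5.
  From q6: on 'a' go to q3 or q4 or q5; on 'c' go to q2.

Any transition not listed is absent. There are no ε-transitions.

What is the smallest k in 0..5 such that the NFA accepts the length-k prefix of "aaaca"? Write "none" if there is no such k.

1

Start in {q0}.
Read 'a': q0→{q0, q1}; now {q0, q1}.
None of the earlier sets intersect F, but {q0, q1} does.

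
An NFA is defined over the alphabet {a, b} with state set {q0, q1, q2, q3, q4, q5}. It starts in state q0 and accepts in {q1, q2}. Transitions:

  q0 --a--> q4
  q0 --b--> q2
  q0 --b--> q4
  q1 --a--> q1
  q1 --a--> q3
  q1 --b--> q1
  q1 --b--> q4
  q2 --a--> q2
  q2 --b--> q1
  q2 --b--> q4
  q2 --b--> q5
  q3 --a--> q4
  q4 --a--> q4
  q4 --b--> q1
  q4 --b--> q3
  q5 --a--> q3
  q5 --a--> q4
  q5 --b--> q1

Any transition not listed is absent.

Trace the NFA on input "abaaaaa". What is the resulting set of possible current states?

{q1, q3, q4}

Start in {q0}.
Read 'a': {q0} → {q4}.
Read 'b': {q4} → {q1, q3}.
Read 'a': {q1, q3} → {q1, q3, q4}.
Read 'a': {q1, q3, q4} → {q1, q3, q4}.
Read 'a': {q1, q3, q4} → {q1, q3, q4}.
Read 'a': {q1, q3, q4} → {q1, q3, q4}.
Read 'a': {q1, q3, q4} → {q1, q3, q4}.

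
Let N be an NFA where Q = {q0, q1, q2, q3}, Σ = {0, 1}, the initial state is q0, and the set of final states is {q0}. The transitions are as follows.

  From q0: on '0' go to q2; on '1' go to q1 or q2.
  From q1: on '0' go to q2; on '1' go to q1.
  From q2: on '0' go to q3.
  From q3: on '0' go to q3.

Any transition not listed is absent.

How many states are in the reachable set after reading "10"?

2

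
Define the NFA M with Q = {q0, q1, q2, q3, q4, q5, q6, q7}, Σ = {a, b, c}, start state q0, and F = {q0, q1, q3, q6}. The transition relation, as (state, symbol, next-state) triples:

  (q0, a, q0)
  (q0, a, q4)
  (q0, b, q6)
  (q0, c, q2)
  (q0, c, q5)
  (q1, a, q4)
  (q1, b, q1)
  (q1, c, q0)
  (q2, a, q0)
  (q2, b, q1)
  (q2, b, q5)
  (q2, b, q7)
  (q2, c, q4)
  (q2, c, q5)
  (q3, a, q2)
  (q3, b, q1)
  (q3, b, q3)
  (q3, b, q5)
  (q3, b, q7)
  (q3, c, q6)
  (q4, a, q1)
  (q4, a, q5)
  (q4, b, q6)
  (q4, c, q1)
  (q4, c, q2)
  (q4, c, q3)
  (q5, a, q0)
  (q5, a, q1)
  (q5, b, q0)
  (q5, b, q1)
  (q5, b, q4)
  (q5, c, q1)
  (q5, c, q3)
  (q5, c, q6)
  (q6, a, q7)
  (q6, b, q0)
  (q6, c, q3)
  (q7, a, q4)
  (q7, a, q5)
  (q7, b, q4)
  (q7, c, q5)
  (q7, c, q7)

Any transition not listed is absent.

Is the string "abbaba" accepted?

No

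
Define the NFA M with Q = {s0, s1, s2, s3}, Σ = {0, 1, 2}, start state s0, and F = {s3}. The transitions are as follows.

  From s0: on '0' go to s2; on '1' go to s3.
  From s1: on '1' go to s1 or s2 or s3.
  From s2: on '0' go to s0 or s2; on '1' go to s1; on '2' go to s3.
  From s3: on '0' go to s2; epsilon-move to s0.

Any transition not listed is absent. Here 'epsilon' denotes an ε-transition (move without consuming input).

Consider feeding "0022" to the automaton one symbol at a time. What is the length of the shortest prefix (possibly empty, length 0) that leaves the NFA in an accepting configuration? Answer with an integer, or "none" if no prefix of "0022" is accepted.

Start in {s0}.
Read '0': {s0} → {s2}.
Read '0': {s2} → {s0, s2}.
Read '2': {s0, s2} → {s0, s3}.
None of the earlier sets intersect F, but {s0, s3} does.

3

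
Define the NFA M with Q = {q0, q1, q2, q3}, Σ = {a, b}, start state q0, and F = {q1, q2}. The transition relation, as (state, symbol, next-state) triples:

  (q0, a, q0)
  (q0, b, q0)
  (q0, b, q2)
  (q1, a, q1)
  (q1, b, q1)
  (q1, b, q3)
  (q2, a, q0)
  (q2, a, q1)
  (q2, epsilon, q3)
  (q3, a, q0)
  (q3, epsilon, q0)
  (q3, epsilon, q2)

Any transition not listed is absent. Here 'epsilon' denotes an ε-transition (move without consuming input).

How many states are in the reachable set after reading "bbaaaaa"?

2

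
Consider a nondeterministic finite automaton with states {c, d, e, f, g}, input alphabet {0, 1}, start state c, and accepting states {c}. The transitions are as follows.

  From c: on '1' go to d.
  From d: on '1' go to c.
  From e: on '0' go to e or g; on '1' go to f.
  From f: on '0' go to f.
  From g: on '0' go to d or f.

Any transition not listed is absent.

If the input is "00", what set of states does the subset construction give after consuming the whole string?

∅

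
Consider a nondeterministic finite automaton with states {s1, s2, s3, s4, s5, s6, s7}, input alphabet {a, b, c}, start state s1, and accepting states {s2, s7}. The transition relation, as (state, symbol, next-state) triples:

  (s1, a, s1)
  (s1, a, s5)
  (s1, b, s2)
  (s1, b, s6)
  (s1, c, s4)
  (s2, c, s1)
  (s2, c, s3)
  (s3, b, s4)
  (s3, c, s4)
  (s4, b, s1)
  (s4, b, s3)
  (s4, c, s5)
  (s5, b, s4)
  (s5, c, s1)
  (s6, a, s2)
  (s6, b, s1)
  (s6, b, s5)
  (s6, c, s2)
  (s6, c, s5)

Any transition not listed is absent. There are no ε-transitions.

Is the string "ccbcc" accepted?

No

Start in {s1}.
Read 'c': {s1} → {s4}.
Read 'c': {s4} → {s5}.
Read 'b': {s5} → {s4}.
Read 'c': {s4} → {s5}.
Read 'c': {s5} → {s1}.
The final set {s1} contains no accepting state.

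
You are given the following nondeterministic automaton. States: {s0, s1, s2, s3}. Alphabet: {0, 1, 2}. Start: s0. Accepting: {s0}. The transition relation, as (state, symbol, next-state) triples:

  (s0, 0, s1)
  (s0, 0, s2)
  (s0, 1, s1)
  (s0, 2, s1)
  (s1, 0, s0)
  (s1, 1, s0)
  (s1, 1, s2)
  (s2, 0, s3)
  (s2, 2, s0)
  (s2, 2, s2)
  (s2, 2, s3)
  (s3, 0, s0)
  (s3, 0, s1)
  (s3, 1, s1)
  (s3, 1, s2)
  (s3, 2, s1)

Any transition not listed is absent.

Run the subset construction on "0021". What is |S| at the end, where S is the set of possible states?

2

Start in {s0}.
Read '0': {s0} → {s1, s2}.
Read '0': {s1, s2} → {s0, s3}.
Read '2': {s0, s3} → {s1}.
Read '1': {s1} → {s0, s2}.
That set has 2 states.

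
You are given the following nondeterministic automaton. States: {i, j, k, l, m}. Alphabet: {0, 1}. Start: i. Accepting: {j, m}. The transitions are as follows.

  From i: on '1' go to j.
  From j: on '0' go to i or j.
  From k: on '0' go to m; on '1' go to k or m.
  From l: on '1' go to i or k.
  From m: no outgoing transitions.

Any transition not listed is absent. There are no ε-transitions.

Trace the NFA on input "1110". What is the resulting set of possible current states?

Start in {i}.
Read '1': {i} → {j}.
Read '1': {j} → ∅.
The set is empty and remains empty for the remaining 2 symbols.

∅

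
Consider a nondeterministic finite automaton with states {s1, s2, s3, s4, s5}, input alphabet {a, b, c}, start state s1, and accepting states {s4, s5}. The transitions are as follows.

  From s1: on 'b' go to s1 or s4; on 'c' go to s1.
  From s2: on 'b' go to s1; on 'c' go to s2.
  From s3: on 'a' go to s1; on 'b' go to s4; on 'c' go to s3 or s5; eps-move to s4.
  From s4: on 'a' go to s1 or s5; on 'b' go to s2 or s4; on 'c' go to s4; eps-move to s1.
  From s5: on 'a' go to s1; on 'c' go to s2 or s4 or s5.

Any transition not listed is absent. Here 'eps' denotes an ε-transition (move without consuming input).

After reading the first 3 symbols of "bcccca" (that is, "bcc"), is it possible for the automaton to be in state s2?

Start in {s1}.
Read 'b': s1→{s1, s4}; now {s1, s4}.
Read 'c': s1→{s1}, s4→{s4}; now {s1, s4}.
Read 'c': s1→{s1}, s4→{s4}; now {s1, s4}.
State s2 is not in {s1, s4}.

No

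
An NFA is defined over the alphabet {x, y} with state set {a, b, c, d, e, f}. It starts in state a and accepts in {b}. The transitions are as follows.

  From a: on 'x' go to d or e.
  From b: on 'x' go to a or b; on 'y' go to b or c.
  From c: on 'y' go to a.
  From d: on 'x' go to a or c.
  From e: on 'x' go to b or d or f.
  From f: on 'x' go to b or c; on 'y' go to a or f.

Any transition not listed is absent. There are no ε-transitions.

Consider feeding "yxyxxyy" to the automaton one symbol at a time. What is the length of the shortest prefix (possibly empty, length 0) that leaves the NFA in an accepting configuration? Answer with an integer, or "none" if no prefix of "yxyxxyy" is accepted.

Start in {a}.
Read 'y': {a} → ∅.
The set is empty and remains empty for the remaining 6 symbols.
No reachable set along the way intersects F.

none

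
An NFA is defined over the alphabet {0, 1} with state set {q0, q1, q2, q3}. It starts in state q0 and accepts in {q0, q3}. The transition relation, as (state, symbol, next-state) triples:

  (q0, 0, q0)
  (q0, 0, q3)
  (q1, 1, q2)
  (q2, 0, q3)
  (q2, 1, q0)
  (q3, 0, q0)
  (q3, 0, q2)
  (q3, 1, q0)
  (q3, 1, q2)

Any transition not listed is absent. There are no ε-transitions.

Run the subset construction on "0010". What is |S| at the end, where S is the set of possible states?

Start in {q0}.
Read '0': {q0} → {q0, q3}.
Read '0': {q0, q3} → {q0, q2, q3}.
Read '1': {q0, q2, q3} → {q0, q2}.
Read '0': {q0, q2} → {q0, q3}.
That set has 2 states.

2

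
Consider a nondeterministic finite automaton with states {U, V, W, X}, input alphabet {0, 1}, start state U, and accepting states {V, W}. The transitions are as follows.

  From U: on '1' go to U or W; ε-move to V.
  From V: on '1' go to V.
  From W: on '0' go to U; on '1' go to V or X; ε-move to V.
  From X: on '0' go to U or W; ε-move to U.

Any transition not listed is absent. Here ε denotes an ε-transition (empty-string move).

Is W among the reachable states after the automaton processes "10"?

Start: ε-closure({U}) = {U, V}.
Read '1': U→{U, W}, V→{V}; now {U, V, W}.
Read '0': U→∅, V→∅, W→{U}; union {U}; ε-closure = {U, V}.
State W is not in {U, V}.

No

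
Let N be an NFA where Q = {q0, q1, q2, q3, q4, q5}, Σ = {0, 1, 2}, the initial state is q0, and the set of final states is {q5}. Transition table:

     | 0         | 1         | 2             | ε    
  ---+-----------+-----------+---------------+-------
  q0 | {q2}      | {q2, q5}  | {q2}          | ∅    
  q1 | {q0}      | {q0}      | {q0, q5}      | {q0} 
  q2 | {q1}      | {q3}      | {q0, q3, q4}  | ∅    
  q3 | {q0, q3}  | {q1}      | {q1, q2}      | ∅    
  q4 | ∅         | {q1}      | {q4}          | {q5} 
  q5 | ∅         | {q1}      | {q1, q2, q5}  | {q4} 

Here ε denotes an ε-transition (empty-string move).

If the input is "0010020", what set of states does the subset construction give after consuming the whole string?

Start in {q0}.
Read '0': {q0} → {q2}.
Read '0': {q2} → {q0, q1}.
Read '1': {q0, q1} → {q0, q2, q4, q5}.
Read '0': {q0, q2, q4, q5} → {q0, q1, q2}.
Read '0': {q0, q1, q2} → {q0, q1, q2}.
Read '2': {q0, q1, q2} → {q0, q2, q3, q4, q5}.
Read '0': {q0, q2, q3, q4, q5} → {q0, q1, q2, q3}.

{q0, q1, q2, q3}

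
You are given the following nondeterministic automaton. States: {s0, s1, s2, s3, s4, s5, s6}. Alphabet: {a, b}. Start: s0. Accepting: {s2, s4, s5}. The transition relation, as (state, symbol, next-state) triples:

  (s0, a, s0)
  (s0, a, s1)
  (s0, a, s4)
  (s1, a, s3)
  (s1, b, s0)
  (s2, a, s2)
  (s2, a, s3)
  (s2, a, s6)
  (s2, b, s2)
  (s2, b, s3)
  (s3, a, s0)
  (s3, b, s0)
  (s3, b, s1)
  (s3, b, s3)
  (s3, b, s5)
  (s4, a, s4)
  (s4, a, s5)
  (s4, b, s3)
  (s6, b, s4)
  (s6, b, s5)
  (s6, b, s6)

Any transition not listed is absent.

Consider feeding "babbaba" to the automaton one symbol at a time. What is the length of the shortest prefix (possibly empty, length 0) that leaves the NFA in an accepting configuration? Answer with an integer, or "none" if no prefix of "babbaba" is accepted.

Start in {s0}.
Read 'b': s0→∅; now ∅.
The set is empty and remains empty for the remaining 6 symbols.
No reachable set along the way intersects F.

none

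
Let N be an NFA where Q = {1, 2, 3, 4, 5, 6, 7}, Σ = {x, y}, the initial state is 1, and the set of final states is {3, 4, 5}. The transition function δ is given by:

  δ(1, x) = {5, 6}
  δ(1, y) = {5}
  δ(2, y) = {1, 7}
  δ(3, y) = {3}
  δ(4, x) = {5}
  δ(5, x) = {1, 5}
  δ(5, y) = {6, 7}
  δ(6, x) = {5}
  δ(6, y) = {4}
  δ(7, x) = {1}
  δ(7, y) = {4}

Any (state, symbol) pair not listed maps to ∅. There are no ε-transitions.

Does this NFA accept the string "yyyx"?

Yes

Start in {1}.
Read 'y': {1} → {5}.
Read 'y': {5} → {6, 7}.
Read 'y': {6, 7} → {4}.
Read 'x': {4} → {5}.
The final set {5} contains the accepting state 5.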